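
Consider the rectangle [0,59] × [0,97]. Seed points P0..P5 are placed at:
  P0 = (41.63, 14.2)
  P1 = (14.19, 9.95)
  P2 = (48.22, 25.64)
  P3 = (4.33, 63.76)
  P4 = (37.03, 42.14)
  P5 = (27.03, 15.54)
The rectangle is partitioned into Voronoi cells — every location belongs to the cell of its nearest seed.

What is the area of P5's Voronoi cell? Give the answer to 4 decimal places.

Area of P5's cell: 487.9589

1. box [0,59]×[0,97]: [(0, 0) (59, 0) (59, 97) (0, 97)]
2. ⊥bis P5·P0 via (34.33,14.87): [(0, 0) (32.9652, 0) (41.868, 97) (0, 97)]  |A|=3629.4091
3. ⊥bis P5·P1 via (20.61,12.745): [(0, 60.0853) (26.1586, 0) (32.9652, 0) (41.868, 97) (0, 97)]  |A|=2843.534
4. ⊥bis P5·P2 via (37.625,20.59): [(0, 60.0853) (26.1586, 0) (32.9652, 0) (35.3023, 25.4632) (1.2049, 97) (0, 97)]  |A|=1389.0824
5. ⊥bis P5·P3 via (15.68,39.65): [(10.0505, 36.9998) (26.1586, 0) (32.9652, 0) (35.3023, 25.4632) (26.1835, 44.5946)]  |A|=649.8485
6. ⊥bis P5·P4 via (32.03,28.84): [(10.1723, 37.0572) (10.0505, 36.9998) (26.1586, 0) (32.9652, 0) (35.3023, 25.4632) (34.0557, 28.0785)]  |A|=487.9589
7. canonical 6-gon: [(10.1723, 37.0572) (10.0505, 36.9998) (26.1586, 0) (32.9652, 0) (35.3023, 25.4632) (34.0557, 28.0785)]
8. shoelace: 487.9589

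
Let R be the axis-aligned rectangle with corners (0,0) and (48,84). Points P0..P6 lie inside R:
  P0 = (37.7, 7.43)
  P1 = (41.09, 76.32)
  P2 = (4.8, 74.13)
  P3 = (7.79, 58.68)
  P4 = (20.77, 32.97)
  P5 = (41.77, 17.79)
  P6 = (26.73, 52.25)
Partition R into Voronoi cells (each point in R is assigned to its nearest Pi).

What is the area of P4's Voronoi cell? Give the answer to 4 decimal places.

1. box [0,48]×[0,84]: [(0, 0) (48, 0) (48, 84) (0, 84)]
2. ⊥bis P4·P0 via (29.235,20.2): [(0, 0.8207) (48, 32.639) (48, 84) (0, 84)]  |A|=3228.9689
3. ⊥bis P4·P1 via (30.93,54.645): [(0, 69.1432) (0, 0.8207) (48, 32.639) (48, 46.6436)]  |A|=1975.8515
4. ⊥bis P4·P2 via (12.785,53.55): [(23.9906, 57.8978) (0, 48.5894) (0, 0.8207) (48, 32.639) (48, 46.6436)]  |A|=1729.3024
5. ⊥bis P4·P3 via (14.28,45.825): [(31.3553, 54.4457) (0, 38.6156) (0, 0.8207) (48, 32.639) (48, 46.6436)]  |A|=1497.2502
6. ⊥bis P4·P5 via (31.27,25.38): [(46.9846, 47.1195) (31.3553, 54.4457) (0, 38.6156) (0, 0.8207) (25.9529, 18.0244)]  |A|=1323.0931
7. ⊥bis P4·P6 via (23.75,42.61): [(40.0766, 37.563) (13.9267, 45.6467) (0, 38.6156) (0, 0.8207) (25.9529, 18.0244)]  |A|=1037.6182
8. canonical 5-gon: [(40.0766, 37.563) (13.9267, 45.6467) (0, 38.6156) (0, 0.8207) (25.9529, 18.0244)]
9. shoelace: 1037.6182

Area of P4's cell: 1037.6182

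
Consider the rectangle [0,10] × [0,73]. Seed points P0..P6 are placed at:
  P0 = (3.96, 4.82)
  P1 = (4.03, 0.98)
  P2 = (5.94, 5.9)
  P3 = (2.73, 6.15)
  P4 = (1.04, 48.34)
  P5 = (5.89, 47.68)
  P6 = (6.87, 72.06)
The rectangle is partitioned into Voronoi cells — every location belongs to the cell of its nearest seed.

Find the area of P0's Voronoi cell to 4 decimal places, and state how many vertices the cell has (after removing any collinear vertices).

1. box [0,10]×[0,73]: [(0, 0) (10, 0) (10, 73) (0, 73)]
2. ⊥bis P0·P1 via (3.995,2.9): [(0, 2.8272) (10, 3.0095) (10, 73) (0, 73)]  |A|=700.8168
3. ⊥bis P0·P2 via (4.95,5.36): [(0, 14.435) (0, 2.8272) (6.2692, 2.9415)]  |A|=36.3859
4. ⊥bis P0·P3 via (3.345,5.485): [(4.3665, 6.4297) (0.4806, 2.8359) (6.2692, 2.9415)]  |A|=10.1965
5. ⊥bis P0·P4 via (2.5,26.58): [(4.3665, 6.4297) (0.4806, 2.8359) (6.2692, 2.9415)]  |A|=10.1965
6. ⊥bis P0·P5 via (4.925,26.25): [(4.3665, 6.4297) (0.4806, 2.8359) (6.2692, 2.9415)]  |A|=10.1965
7. ⊥bis P0·P6 via (5.415,38.44): [(4.3665, 6.4297) (0.4806, 2.8359) (6.2692, 2.9415)]  |A|=10.1965
8. canonical 3-gon: [(4.3665, 6.4297) (0.4806, 2.8359) (6.2692, 2.9415)]
9. shoelace: 10.1965

Area of P0's cell: 10.1965 (3 vertices)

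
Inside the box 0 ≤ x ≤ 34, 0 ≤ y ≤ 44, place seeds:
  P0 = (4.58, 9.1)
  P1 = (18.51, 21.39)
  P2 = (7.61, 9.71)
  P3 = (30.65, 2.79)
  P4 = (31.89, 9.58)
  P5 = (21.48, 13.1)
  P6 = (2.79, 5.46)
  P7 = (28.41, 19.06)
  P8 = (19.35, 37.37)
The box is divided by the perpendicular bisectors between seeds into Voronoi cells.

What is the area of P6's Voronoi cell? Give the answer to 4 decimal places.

1. box [0,34]×[0,44]: [(0, 0) (34, 0) (34, 44) (0, 44)]
2. ⊥bis P6·P0 via (3.685,7.28): [(0, 9.0921) (0, 0) (18.489, 0)]  |A|=84.0523
3. ⊥bis P6·P1 via (10.65,13.425): [(0, 9.0921) (0, 0) (18.489, 0)]  |A|=84.0523
4. ⊥bis P6·P2 via (5.2,7.585): [(6.8346, 5.7311) (0, 9.0921) (0, 0) (11.888, 0)]  |A|=65.1366
5. ⊥bis P6·P3 via (16.72,4.125): [(6.8346, 5.7311) (0, 9.0921) (0, 0) (11.888, 0)]  |A|=65.1366
6. ⊥bis P6·P4 via (17.34,7.52): [(6.8346, 5.7311) (0, 9.0921) (0, 0) (11.888, 0)]  |A|=65.1366
7. ⊥bis P6·P5 via (12.135,9.28): [(6.8346, 5.7311) (0, 9.0921) (0, 0) (11.888, 0)]  |A|=65.1366
8. ⊥bis P6·P7 via (15.6,12.26): [(6.8346, 5.7311) (0, 9.0921) (0, 0) (11.888, 0)]  |A|=65.1366
9. ⊥bis P6·P8 via (11.07,21.415): [(6.8346, 5.7311) (0, 9.0921) (0, 0) (11.888, 0)]  |A|=65.1366
10. canonical 4-gon: [(6.8346, 5.7311) (0, 9.0921) (0, 0) (11.888, 0)]
11. shoelace: 65.1366

Area of P6's cell: 65.1366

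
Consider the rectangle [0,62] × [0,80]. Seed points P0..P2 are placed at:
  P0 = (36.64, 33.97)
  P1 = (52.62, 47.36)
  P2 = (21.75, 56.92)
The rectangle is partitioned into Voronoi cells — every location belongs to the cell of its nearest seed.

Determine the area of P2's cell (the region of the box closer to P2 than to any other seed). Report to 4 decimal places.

1. box [0,62]×[0,80]: [(0, 0) (62, 0) (62, 80) (0, 80)]
2. ⊥bis P2·P0 via (29.195,45.445): [(0, 26.5032) (62, 66.7289) (62, 80) (0, 80)]  |A|=2069.8026
3. ⊥bis P2·P1 via (37.185,52.14): [(0, 26.5032) (36.5994, 50.249) (45.8128, 80) (0, 80)]  |A|=1660.4638
4. canonical 4-gon: [(0, 26.5032) (36.5994, 50.249) (45.8128, 80) (0, 80)]
5. shoelace: 1660.4638

Area of P2's cell: 1660.4638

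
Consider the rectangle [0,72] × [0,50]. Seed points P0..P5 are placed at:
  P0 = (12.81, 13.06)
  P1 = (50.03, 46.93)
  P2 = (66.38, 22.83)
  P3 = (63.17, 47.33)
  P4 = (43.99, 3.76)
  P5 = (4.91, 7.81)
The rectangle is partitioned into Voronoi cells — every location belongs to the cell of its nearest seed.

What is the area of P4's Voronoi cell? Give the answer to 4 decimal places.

1. box [0,72]×[0,50]: [(0, 0) (72, 0) (72, 50) (0, 50)]
2. ⊥bis P4·P0 via (28.4,8.41): [(25.8916, 0) (72, 0) (72, 50) (40.805, 50)]  |A|=1932.5866
3. ⊥bis P4·P1 via (47.01,25.345): [(33.9943, 27.166) (25.8916, 0) (72, 0) (72, 21.8486)]  |A|=1041.4773
4. ⊥bis P4·P2 via (55.185,13.295): [(44.6393, 25.6767) (33.9943, 27.166) (25.8916, 0) (66.5086, 0)]  |A|=672.0801
5. ⊥bis P4·P3 via (53.58,25.545): [(44.6393, 25.6767) (33.9943, 27.166) (25.8916, 0) (66.5086, 0)]  |A|=672.0801
6. ⊥bis P4·P5 via (24.45,5.785): [(44.6393, 25.6767) (33.9943, 27.166) (25.8916, 0) (66.5086, 0)]  |A|=672.0801
7. canonical 4-gon: [(44.6393, 25.6767) (33.9943, 27.166) (25.8916, 0) (66.5086, 0)]
8. shoelace: 672.0801

Area of P4's cell: 672.0801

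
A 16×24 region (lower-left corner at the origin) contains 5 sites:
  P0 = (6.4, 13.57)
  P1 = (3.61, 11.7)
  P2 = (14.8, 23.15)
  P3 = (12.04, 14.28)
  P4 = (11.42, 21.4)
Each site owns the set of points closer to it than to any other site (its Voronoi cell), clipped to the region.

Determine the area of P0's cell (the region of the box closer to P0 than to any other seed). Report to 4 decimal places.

1. box [0,16]×[0,24]: [(0, 0) (16, 0) (16, 24) (0, 24)]
2. ⊥bis P0·P1 via (5.005,12.635): [(0, 20.1024) (13.4736, 0) (16, 0) (16, 24) (0, 24)]  |A|=248.5743
3. ⊥bis P0·P2 via (10.6,18.36): [(0, 20.1024) (13.4736, 0) (16, 0) (16, 13.6251) (4.1677, 24) (0, 24)]  |A|=187.1951
4. ⊥bis P0·P3 via (9.22,13.925): [(0, 20.1024) (10.3947, 4.5937) (8.4212, 20.2704) (4.1677, 24) (0, 24)]  |A|=90.3576
5. ⊥bis P0·P4 via (8.91,17.485): [(0, 23.1974) (0, 20.1024) (10.3947, 4.5937) (8.7597, 17.5814)]  |A|=68.3791
6. canonical 4-gon: [(0, 23.1974) (0, 20.1024) (10.3947, 4.5937) (8.7597, 17.5814)]
7. shoelace: 68.3791

Area of P0's cell: 68.3791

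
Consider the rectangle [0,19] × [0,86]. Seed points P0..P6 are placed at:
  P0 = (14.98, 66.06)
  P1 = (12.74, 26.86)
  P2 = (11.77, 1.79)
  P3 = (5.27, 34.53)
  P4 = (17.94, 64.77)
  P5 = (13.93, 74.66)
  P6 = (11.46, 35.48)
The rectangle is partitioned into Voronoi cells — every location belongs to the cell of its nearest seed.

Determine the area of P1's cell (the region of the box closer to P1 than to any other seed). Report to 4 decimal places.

Area of P1's cell: 277.0880

1. box [0,19]×[0,86]: [(0, 0) (19, 0) (19, 86) (0, 86)]
2. ⊥bis P1·P0 via (13.86,46.46): [(0, 47.252) (0, 0) (19, 0) (19, 46.1663)]  |A|=887.4737
3. ⊥bis P1·P2 via (12.255,14.325): [(0, 47.252) (0, 14.7992) (19, 14.064) (19, 46.1663)]  |A|=613.2734
4. ⊥bis P1·P3 via (9.005,30.695): [(0, 21.9248) (0, 14.7992) (19, 14.064) (19, 40.4294)]  |A|=318.1644
5. ⊥bis P1·P4 via (15.34,45.815): [(0, 21.9248) (0, 14.7992) (19, 14.064) (19, 40.4294)]  |A|=318.1644
6. ⊥bis P1·P5 via (13.335,50.76): [(0, 21.9248) (0, 14.7992) (19, 14.064) (19, 40.4294)]  |A|=318.1644
7. ⊥bis P1·P6 via (12.1,31.17): [(9.0237, 30.7132) (0, 21.9248) (0, 14.7992) (19, 14.064) (19, 32.1946)]  |A|=277.088
8. canonical 5-gon: [(9.0237, 30.7132) (0, 21.9248) (0, 14.7992) (19, 14.064) (19, 32.1946)]
9. shoelace: 277.088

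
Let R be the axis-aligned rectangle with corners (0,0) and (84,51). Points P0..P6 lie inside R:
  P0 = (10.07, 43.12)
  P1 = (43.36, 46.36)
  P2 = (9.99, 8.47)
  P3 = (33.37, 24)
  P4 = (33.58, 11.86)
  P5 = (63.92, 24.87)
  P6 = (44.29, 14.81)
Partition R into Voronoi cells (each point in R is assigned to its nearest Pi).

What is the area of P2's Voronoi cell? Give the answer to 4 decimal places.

1. box [0,84]×[0,51]: [(0, 0) (84, 0) (84, 51) (0, 51)]
2. ⊥bis P2·P0 via (10.03,25.795): [(0, 25.8182) (0, 0) (84, 0) (84, 25.6242)]  |A|=2160.5798
3. ⊥bis P2·P1 via (26.675,27.415): [(28.563, 25.7522) (0, 25.8182) (0, 0) (57.8034, 0)]  |A|=1113.0048
4. ⊥bis P2·P3 via (21.68,16.235): [(15.338, 25.7827) (0, 25.8182) (0, 0) (32.464, 0)]  |A|=616.5045
5. ⊥bis P2·P4 via (21.785,10.165): [(20.7009, 17.709) (15.338, 25.7827) (0, 25.8182) (0, 0) (23.2458, 0)]  |A|=534.8816
6. ⊥bis P2·P5 via (36.955,16.67): [(20.7009, 17.709) (15.338, 25.7827) (0, 25.8182) (0, 0) (23.2458, 0)]  |A|=534.8816
7. ⊥bis P2·P6 via (27.14,11.64): [(20.7009, 17.709) (15.338, 25.7827) (0, 25.8182) (0, 0) (23.2458, 0)]  |A|=534.8816
8. canonical 5-gon: [(20.7009, 17.709) (15.338, 25.7827) (0, 25.8182) (0, 0) (23.2458, 0)]
9. shoelace: 534.8816

Area of P2's cell: 534.8816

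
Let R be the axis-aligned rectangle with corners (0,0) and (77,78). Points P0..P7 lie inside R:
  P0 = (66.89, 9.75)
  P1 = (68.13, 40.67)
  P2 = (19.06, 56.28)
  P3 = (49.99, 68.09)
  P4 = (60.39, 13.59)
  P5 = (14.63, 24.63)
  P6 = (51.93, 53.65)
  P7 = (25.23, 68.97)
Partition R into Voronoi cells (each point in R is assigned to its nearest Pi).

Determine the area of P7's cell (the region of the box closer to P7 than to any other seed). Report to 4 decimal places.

Area of P7's cell: 512.6969

1. box [0,77]×[0,78]: [(0, 0) (77, 0) (77, 78) (0, 78)]
2. ⊥bis P7·P0 via (46.06,39.36): [(0, 6.9578) (77, 61.1256) (77, 78) (0, 78)]  |A|=3384.7889
3. ⊥bis P7·P1 via (46.68,54.82): [(0, 6.9578) (28.1874, 26.787) (61.9712, 78) (0, 78)]  |A|=2588.1133
4. ⊥bis P7·P2 via (22.145,62.625): [(0, 73.3921) (44.6201, 51.6974) (61.9712, 78) (0, 78)]  |A|=917.8048
5. ⊥bis P7·P3 via (37.61,68.53): [(0, 73.3921) (37.141, 55.3338) (37.9466, 78) (0, 78)]  |A|=515.623
6. ⊥bis P7·P4 via (42.81,41.28): [(0, 73.3921) (37.141, 55.3338) (37.9466, 78) (0, 78)]  |A|=515.623
7. ⊥bis P7·P5 via (19.93,46.8): [(0, 73.3921) (37.141, 55.3338) (37.9466, 78) (0, 78)]  |A|=515.623
8. ⊥bis P7·P6 via (38.58,61.31): [(0, 73.3921) (35.585, 56.0903) (37.2724, 59.0311) (37.9466, 78) (0, 78)]  |A|=512.6969
9. canonical 5-gon: [(0, 73.3921) (35.585, 56.0903) (37.2724, 59.0311) (37.9466, 78) (0, 78)]
10. shoelace: 512.6969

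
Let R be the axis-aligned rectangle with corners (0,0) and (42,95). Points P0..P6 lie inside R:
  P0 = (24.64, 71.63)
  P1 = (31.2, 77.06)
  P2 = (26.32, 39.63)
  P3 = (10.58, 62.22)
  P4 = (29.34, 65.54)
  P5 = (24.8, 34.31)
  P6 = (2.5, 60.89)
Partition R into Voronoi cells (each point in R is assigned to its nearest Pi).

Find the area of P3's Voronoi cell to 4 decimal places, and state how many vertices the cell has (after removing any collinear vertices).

1. box [0,42]×[0,95]: [(0, 0) (42, 0) (42, 95) (0, 95)]
2. ⊥bis P3·P0 via (17.61,66.925): [(0, 93.2371) (0, 0) (42, 0) (42, 30.4826)]  |A|=2598.1122
3. ⊥bis P3·P1 via (20.89,69.64): [(0, 93.2371) (0, 0) (42, 0) (42, 30.4826)]  |A|=2598.1122
4. ⊥bis P3·P2 via (18.45,50.925): [(25.18, 55.6142) (0, 93.2371) (0, 38.0696)]  |A|=694.5581
5. ⊥bis P3·P4 via (19.96,63.88): [(21.8352, 53.2837) (20.0722, 63.2461) (0, 93.2371) (0, 38.0696)]  |A|=675.8428
6. ⊥bis P3·P5 via (17.69,48.265): [(6.3138, 42.4689) (21.8352, 53.2837) (20.0722, 63.2461) (0, 93.2371) (0, 39.252)]  |A|=672.11
7. ⊥bis P3·P6 via (6.54,61.555): [(9.3351, 44.574) (21.8352, 53.2837) (20.0722, 63.2461) (1.7572, 90.6116)]  |A|=387.8451
8. canonical 4-gon: [(9.3351, 44.574) (21.8352, 53.2837) (20.0722, 63.2461) (1.7572, 90.6116)]
9. shoelace: 387.8451

Area of P3's cell: 387.8451 (4 vertices)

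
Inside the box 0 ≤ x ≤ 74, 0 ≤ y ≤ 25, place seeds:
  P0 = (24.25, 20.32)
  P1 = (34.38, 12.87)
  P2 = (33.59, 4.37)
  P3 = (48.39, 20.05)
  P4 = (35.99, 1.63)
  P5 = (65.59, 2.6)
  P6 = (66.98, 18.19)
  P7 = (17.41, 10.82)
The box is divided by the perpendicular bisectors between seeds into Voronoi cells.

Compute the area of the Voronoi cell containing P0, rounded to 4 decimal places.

1. box [0,74]×[0,25]: [(0, 0) (74, 0) (74, 25) (0, 25)]
2. ⊥bis P0·P1 via (29.315,16.595): [(0, 0) (17.1104, 0) (35.4964, 25) (0, 25)]  |A|=657.5844
3. ⊥bis P0·P2 via (28.92,12.345): [(0, 0) (7.8383, 0) (24.1239, 9.5365) (35.4964, 25) (0, 25)]  |A|=613.3729
4. ⊥bis P0·P3 via (36.32,20.185): [(0, 0) (7.8383, 0) (24.1239, 9.5365) (35.4964, 25) (0, 25)]  |A|=613.3729
5. ⊥bis P0·P4 via (30.12,10.975): [(0, 0) (7.8383, 0) (24.1239, 9.5365) (35.4964, 25) (0, 25)]  |A|=613.3729
6. ⊥bis P0·P5 via (44.92,11.46): [(0, 0) (7.8383, 0) (24.1239, 9.5365) (35.4964, 25) (0, 25)]  |A|=613.3729
7. ⊥bis P0·P6 via (45.615,19.255): [(0, 0) (7.8383, 0) (24.1239, 9.5365) (35.4964, 25) (0, 25)]  |A|=613.3729
8. ⊥bis P0·P7 via (20.83,15.57): [(25.8847, 11.9306) (35.4964, 25) (7.7328, 25)]  |A|=181.426
9. canonical 3-gon: [(25.8847, 11.9306) (35.4964, 25) (7.7328, 25)]
10. shoelace: 181.426

Area of P0's cell: 181.4260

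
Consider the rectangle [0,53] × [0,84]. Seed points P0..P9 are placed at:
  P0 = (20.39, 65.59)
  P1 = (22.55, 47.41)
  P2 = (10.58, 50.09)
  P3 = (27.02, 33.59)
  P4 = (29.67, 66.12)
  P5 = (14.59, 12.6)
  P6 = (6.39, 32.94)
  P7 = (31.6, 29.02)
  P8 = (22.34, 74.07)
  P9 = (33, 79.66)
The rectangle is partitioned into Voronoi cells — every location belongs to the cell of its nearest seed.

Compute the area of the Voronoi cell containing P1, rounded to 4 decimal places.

Area of P1's cell: 345.1366

1. box [0,53]×[0,84]: [(0, 0) (53, 0) (53, 84) (0, 84)]
2. ⊥bis P1·P0 via (21.47,56.5): [(0, 53.9491) (0, 0) (53, 0) (53, 60.2461)]  |A|=3026.1741
3. ⊥bis P1·P2 via (16.565,48.75): [(18.2135, 56.1131) (5.6502, 0) (53, 0) (53, 60.2461)]  |A|=2376.3463
4. ⊥bis P1·P3 via (24.785,40.5): [(18.2135, 56.1131) (13.9319, 36.9896) (53, 49.626) (53, 60.2461)]  |A|=531.2251
5. ⊥bis P1·P4 via (26.11,56.765): [(25.5367, 56.9832) (18.2135, 56.1131) (13.9319, 36.9896) (48.6053, 48.2045)]  |A|=349.7075
6. ⊥bis P1·P5 via (18.57,30.005): [(25.5367, 56.9832) (18.2135, 56.1131) (13.9319, 36.9896) (48.6053, 48.2045)]  |A|=349.7075
7. ⊥bis P1·P6 via (14.47,40.175): [(25.5367, 56.9832) (18.2135, 56.1131) (14.6101, 40.0185) (16.5609, 37.8399) (48.6053, 48.2045)]  |A|=346.0144
8. ⊥bis P1·P7 via (27.075,38.215): [(47.911, 48.4687) (25.5367, 56.9832) (18.2135, 56.1131) (14.6101, 40.0185) (16.5609, 37.8399) (45.0134, 47.0428)]  |A|=345.1366
9. ⊥bis P1·P8 via (22.445,60.74): [(47.911, 48.4687) (25.5367, 56.9832) (18.2135, 56.1131) (14.6101, 40.0185) (16.5609, 37.8399) (45.0134, 47.0428)]  |A|=345.1366
10. ⊥bis P1·P9 via (27.775,63.535): [(47.911, 48.4687) (25.5367, 56.9832) (18.2135, 56.1131) (14.6101, 40.0185) (16.5609, 37.8399) (45.0134, 47.0428)]  |A|=345.1366
11. canonical 6-gon: [(47.911, 48.4687) (25.5367, 56.9832) (18.2135, 56.1131) (14.6101, 40.0185) (16.5609, 37.8399) (45.0134, 47.0428)]
12. shoelace: 345.1366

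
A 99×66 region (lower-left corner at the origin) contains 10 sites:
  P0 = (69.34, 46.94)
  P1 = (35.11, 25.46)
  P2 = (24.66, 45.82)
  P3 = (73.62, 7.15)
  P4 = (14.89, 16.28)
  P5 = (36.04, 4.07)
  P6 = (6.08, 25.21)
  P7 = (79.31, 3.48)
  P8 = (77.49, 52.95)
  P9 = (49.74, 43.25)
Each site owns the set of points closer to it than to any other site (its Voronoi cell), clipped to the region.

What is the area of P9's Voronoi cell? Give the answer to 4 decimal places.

Area of P9's cell: 786.9379

1. box [0,99]×[0,66]: [(0, 0) (99, 0) (99, 66) (0, 66)]
2. ⊥bis P9·P0 via (59.54,45.095): [(0, 0) (68.0298, 0) (55.6043, 66) (0, 66)]  |A|=4079.9265
3. ⊥bis P9·P1 via (42.425,34.355): [(65.0676, 15.7344) (55.6043, 66) (3.9449, 66)]  |A|=1298.3478
4. ⊥bis P9·P2 via (37.2,44.535): [(36.644, 39.1091) (65.0676, 15.7344) (55.6043, 66) (39.3996, 66)]  |A|=821.6438
5. ⊥bis P9·P3 via (61.68,25.2): [(36.644, 39.1091) (57.1784, 22.2222) (63.1077, 26.1444) (55.6043, 66) (39.3996, 66)]  |A|=786.9379
6. ⊥bis P9·P4 via (32.315,29.765): [(36.644, 39.1091) (57.1784, 22.2222) (63.1077, 26.1444) (55.6043, 66) (39.3996, 66)]  |A|=786.9379
7. ⊥bis P9·P5 via (42.89,23.66): [(36.644, 39.1091) (57.1784, 22.2222) (63.1077, 26.1444) (55.6043, 66) (39.3996, 66)]  |A|=786.9379
8. ⊥bis P9·P6 via (27.91,34.23): [(36.644, 39.1091) (57.1784, 22.2222) (63.1077, 26.1444) (55.6043, 66) (39.3996, 66)]  |A|=786.9379
9. ⊥bis P9·P7 via (64.525,23.365): [(36.644, 39.1091) (57.1784, 22.2222) (63.1077, 26.1444) (55.6043, 66) (39.3996, 66)]  |A|=786.9379
10. ⊥bis P9·P8 via (63.615,48.1): [(36.644, 39.1091) (57.1784, 22.2222) (63.1077, 26.1444) (55.6043, 66) (39.3996, 66)]  |A|=786.9379
11. canonical 5-gon: [(36.644, 39.1091) (57.1784, 22.2222) (63.1077, 26.1444) (55.6043, 66) (39.3996, 66)]
12. shoelace: 786.9379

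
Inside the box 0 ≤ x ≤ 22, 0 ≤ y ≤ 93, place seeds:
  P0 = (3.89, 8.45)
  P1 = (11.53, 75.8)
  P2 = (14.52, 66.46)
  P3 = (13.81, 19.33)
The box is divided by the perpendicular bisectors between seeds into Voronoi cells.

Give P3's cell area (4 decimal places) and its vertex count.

1. box [0,22]×[0,93]: [(0, 0) (22, 0) (22, 93) (0, 93)]
2. ⊥bis P3·P0 via (8.85,13.89): [(0, 21.9591) (22, 1.9003) (22, 93) (0, 93)]  |A|=1783.5465
3. ⊥bis P3·P1 via (12.67,47.565): [(0, 47.0534) (0, 21.9591) (22, 1.9003) (22, 47.9417)]  |A|=782.4931
4. ⊥bis P3·P2 via (14.165,42.895): [(0, 43.1084) (0, 21.9591) (22, 1.9003) (22, 42.777)]  |A|=682.2854
5. canonical 4-gon: [(0, 43.1084) (0, 21.9591) (22, 1.9003) (22, 42.777)]
6. shoelace: 682.2854

Area of P3's cell: 682.2854 (4 vertices)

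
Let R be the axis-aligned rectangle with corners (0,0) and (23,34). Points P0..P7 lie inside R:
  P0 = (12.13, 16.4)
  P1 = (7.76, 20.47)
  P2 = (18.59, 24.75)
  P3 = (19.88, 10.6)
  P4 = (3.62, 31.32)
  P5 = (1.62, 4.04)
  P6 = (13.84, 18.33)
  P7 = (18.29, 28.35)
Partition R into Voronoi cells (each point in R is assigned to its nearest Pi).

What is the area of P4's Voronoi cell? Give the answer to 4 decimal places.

Area of P4's cell: 91.0255

1. box [0,23]×[0,34]: [(0, 0) (23, 0) (23, 34) (0, 34)]
2. ⊥bis P4·P0 via (7.875,23.86): [(0, 19.3683) (23, 32.4869) (23, 34) (0, 34)]  |A|=185.665
3. ⊥bis P4·P1 via (5.69,25.895): [(0, 23.7239) (23, 32.4999) (23, 34) (0, 34)]  |A|=135.4262
4. ⊥bis P4·P2 via (11.105,28.035): [(0, 23.7239) (11.0661, 27.9463) (13.7229, 34) (0, 34)]  |A|=98.3951
5. ⊥bis P4·P3 via (11.75,20.96): [(0, 23.7239) (11.0661, 27.9463) (13.7229, 34) (0, 34)]  |A|=98.3951
6. ⊥bis P4·P5 via (2.62,17.68): [(0, 23.7239) (11.0661, 27.9463) (13.7229, 34) (0, 34)]  |A|=98.3951
7. ⊥bis P4·P6 via (8.73,24.825): [(0, 23.7239) (11.0661, 27.9463) (13.7229, 34) (0, 34)]  |A|=98.3951
8. ⊥bis P4·P7 via (10.955,29.835): [(0, 23.7239) (10.5313, 27.7423) (11.7982, 34) (0, 34)]  |A|=91.0255
9. canonical 4-gon: [(0, 23.7239) (10.5313, 27.7423) (11.7982, 34) (0, 34)]
10. shoelace: 91.0255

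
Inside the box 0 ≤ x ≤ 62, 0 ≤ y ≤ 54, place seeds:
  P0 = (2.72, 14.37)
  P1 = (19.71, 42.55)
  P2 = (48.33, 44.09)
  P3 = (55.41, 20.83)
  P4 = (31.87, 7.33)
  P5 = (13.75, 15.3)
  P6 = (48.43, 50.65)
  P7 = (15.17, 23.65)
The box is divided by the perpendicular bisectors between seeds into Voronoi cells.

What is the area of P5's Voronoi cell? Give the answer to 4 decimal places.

1. box [0,62]×[0,54]: [(0, 0) (62, 0) (62, 54) (0, 54)]
2. ⊥bis P5·P0 via (8.235,14.835): [(9.4858, 0) (62, 0) (62, 54) (4.9328, 54)]  |A|=2958.6977
3. ⊥bis P5·P1 via (16.73,28.925): [(6.8651, 31.0826) (9.4858, 0) (62, 0) (62, 19.0237)]  |A|=1340.5753
4. ⊥bis P5·P2 via (31.04,29.695): [(35.0097, 24.9269) (6.8651, 31.0826) (9.4858, 0) (55.7629, 0)]  |A|=1006.1116
5. ⊥bis P5·P3 via (34.58,18.065): [(33.6291, 25.2289) (6.8651, 31.0826) (9.4858, 0) (36.978, 0)]  |A|=755.0752
6. ⊥bis P5·P4 via (22.81,11.315): [(29.3424, 26.1665) (6.8651, 31.0826) (9.4858, 0) (17.8331, 0)]  |A|=452.0945
7. ⊥bis P5·P6 via (31.09,32.975): [(29.3424, 26.1665) (6.8651, 31.0826) (9.4858, 0) (17.8331, 0)]  |A|=452.0945
8. ⊥bis P5·P7 via (14.46,19.475): [(25.5682, 17.5859) (7.7475, 20.6165) (9.4858, 0) (17.8331, 0)]  |A|=254.4643
9. canonical 4-gon: [(25.5682, 17.5859) (7.7475, 20.6165) (9.4858, 0) (17.8331, 0)]
10. shoelace: 254.4643

Area of P5's cell: 254.4643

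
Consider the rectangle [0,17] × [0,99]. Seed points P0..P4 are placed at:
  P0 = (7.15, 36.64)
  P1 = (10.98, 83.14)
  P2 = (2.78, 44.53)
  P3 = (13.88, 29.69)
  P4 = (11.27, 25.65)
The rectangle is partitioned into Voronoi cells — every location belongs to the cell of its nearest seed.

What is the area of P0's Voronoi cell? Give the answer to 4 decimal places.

Area of P0's cell: 173.9091

1. box [0,17]×[0,99]: [(0, 0) (17, 0) (17, 99) (0, 99)]
2. ⊥bis P0·P1 via (9.065,59.89): [(0, 60.6366) (0, 0) (17, 0) (17, 59.2364)]  |A|=1018.9211
3. ⊥bis P0·P2 via (4.965,40.585): [(0, 37.8351) (0, 0) (17, 0) (17, 47.2508)]  |A|=723.2296
4. ⊥bis P0·P3 via (10.515,33.165): [(0, 37.8351) (0, 22.9828) (17, 39.4447) (17, 47.2508)]  |A|=192.5952
5. ⊥bis P0·P4 via (9.21,31.145): [(0, 37.8351) (0, 27.6923) (7.9356, 30.6672) (17, 39.4447) (17, 47.2508)]  |A|=173.9091
6. canonical 5-gon: [(0, 37.8351) (0, 27.6923) (7.9356, 30.6672) (17, 39.4447) (17, 47.2508)]
7. shoelace: 173.9091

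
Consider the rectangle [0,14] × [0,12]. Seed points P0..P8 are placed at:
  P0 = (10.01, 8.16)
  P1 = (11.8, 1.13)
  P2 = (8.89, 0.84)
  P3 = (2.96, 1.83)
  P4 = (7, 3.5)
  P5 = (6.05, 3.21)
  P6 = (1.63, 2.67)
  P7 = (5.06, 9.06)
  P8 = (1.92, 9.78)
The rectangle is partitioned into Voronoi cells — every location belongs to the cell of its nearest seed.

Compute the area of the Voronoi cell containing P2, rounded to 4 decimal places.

1. box [0,14]×[0,12]: [(0, 0) (14, 0) (14, 12) (0, 12)]
2. ⊥bis P2·P0 via (9.45,4.5): [(0, 5.9459) (0, 0) (14, 0) (14, 3.8038)]  |A|=68.2481
3. ⊥bis P2·P1 via (10.345,0.985): [(10.0031, 4.4154) (0, 5.9459) (0, 0) (10.4432, 0)]  |A|=52.794
4. ⊥bis P2·P3 via (5.925,1.335): [(10.0031, 4.4154) (6.528, 4.9471) (5.7021, 0) (10.4432, 0)]  |A|=19.2821
5. ⊥bis P2·P4 via (7.945,2.17): [(10.076, 3.6841) (5.8113, 0.654) (5.7021, 0) (10.4432, 0)]  |A|=9.9624
6. ⊥bis P2·P5 via (7.47,2.025): [(10.076, 3.6841) (7.0754, 1.5521) (5.7801, 0) (10.4432, 0)]  |A|=9.5375
7. ⊥bis P2·P6 via (5.26,1.755): [(10.076, 3.6841) (7.0754, 1.5521) (5.7801, 0) (10.4432, 0)]  |A|=9.5375
8. ⊥bis P2·P7 via (6.975,4.95): [(10.076, 3.6841) (7.0754, 1.5521) (5.7801, 0) (10.4432, 0)]  |A|=9.5375
9. ⊥bis P2·P8 via (5.405,5.31): [(10.076, 3.6841) (7.0754, 1.5521) (5.7801, 0) (10.4432, 0)]  |A|=9.5375
10. canonical 4-gon: [(10.076, 3.6841) (7.0754, 1.5521) (5.7801, 0) (10.4432, 0)]
11. shoelace: 9.5375

Area of P2's cell: 9.5375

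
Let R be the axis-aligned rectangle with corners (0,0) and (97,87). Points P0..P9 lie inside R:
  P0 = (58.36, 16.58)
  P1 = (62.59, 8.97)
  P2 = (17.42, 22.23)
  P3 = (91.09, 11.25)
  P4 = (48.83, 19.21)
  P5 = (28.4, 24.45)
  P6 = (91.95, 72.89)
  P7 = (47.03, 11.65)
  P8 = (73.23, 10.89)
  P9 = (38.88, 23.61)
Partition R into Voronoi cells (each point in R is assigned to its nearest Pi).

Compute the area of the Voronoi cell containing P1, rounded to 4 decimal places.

1. box [0,97]×[0,87]: [(0, 0) (97, 0) (97, 87) (0, 87)]
2. ⊥bis P1·P0 via (60.475,12.775): [(37.4921, 0) (97, 0) (97, 33.0773)]  |A|=984.1816
3. ⊥bis P1·P2 via (40.005,15.6): [(37.4921, 0) (97, 0) (97, 33.0773)]  |A|=984.1816
4. ⊥bis P1·P3 via (76.84,10.11): [(75.9391, 21.3707) (37.4921, 0) (77.6488, 0)]  |A|=429.0887
5. ⊥bis P1·P4 via (55.71,14.09): [(75.9391, 21.3707) (50.6794, 7.3301) (45.2244, 0) (77.6488, 0)]  |A|=400.7492
6. ⊥bis P1·P5 via (45.495,16.71): [(75.9391, 21.3707) (50.6794, 7.3301) (45.2244, 0) (77.6488, 0)]  |A|=400.7492
7. ⊥bis P1·P6 via (77.27,40.93): [(75.9391, 21.3707) (50.6794, 7.3301) (45.2244, 0) (77.6488, 0)]  |A|=400.7492
8. ⊥bis P1·P7 via (54.81,10.31): [(75.9391, 21.3707) (54.6797, 9.5537) (53.0342, 0) (77.6488, 0)]  |A|=354.846
9. ⊥bis P1·P8 via (67.91,9.93): [(66.7656, 16.2716) (54.6797, 9.5537) (53.0342, 0) (69.7019, 0)]  |A|=187.8104
10. ⊥bis P1·P9 via (50.735,16.29): [(66.7656, 16.2716) (54.6797, 9.5537) (53.0342, 0) (69.7019, 0)]  |A|=187.8104
11. canonical 4-gon: [(66.7656, 16.2716) (54.6797, 9.5537) (53.0342, 0) (69.7019, 0)]
12. shoelace: 187.8104

Area of P1's cell: 187.8104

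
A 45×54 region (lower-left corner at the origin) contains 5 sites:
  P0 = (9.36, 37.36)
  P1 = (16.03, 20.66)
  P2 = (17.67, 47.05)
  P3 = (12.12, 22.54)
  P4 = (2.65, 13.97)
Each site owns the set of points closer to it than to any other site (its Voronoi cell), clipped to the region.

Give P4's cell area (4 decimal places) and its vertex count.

1. box [0,45]×[0,54]: [(0, 0) (45, 0) (45, 54) (0, 54)]
2. ⊥bis P4·P0 via (6.005,25.665): [(0, 27.3877) (0, 0) (45, 0) (45, 14.4783)]  |A|=941.9851
3. ⊥bis P4·P1 via (9.34,17.315): [(5.0243, 25.9463) (0, 27.3877) (0, 0) (17.9975, 0)]  |A|=302.287
4. ⊥bis P4·P2 via (10.16,30.51): [(5.0243, 25.9463) (0, 27.3877) (0, 0) (17.9975, 0)]  |A|=302.287
5. ⊥bis P4·P3 via (7.385,18.255): [(10.7035, 14.588) (0, 26.4156) (0, 0) (17.9975, 0)]  |A|=272.6432
6. canonical 4-gon: [(10.7035, 14.588) (0, 26.4156) (0, 0) (17.9975, 0)]
7. shoelace: 272.6432

Area of P4's cell: 272.6432 (4 vertices)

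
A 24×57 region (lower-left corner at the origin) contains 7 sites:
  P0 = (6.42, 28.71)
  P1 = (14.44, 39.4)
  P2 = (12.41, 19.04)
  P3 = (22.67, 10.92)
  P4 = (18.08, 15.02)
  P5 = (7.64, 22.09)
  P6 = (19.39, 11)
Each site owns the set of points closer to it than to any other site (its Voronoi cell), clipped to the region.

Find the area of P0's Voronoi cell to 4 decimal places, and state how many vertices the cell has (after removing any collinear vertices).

1. box [0,24]×[0,57]: [(0, 0) (24, 0) (24, 57) (0, 57)]
2. ⊥bis P0·P1 via (10.43,34.055): [(0, 41.8799) (0, 0) (24, 0) (24, 23.8743)]  |A|=789.0512
3. ⊥bis P0·P2 via (9.415,23.875): [(17.4034, 28.8233) (0, 41.8799) (0, 18.043)]  |A|=207.422
4. ⊥bis P0·P3 via (14.545,19.815): [(17.4034, 28.8233) (0, 41.8799) (0, 18.043)]  |A|=207.422
5. ⊥bis P0·P4 via (12.25,21.865): [(17.4034, 28.8233) (0, 41.8799) (0, 18.043)]  |A|=207.422
6. ⊥bis P0·P5 via (7.03,25.4): [(13.9296, 26.6715) (17.4034, 28.8233) (0, 41.8799) (0, 24.1044)]  |A|=165.205
7. ⊥bis P0·P6 via (12.905,19.855): [(13.9296, 26.6715) (17.4034, 28.8233) (0, 41.8799) (0, 24.1044)]  |A|=165.205
8. canonical 4-gon: [(13.9296, 26.6715) (17.4034, 28.8233) (0, 41.8799) (0, 24.1044)]
9. shoelace: 165.205

Area of P0's cell: 165.2050 (4 vertices)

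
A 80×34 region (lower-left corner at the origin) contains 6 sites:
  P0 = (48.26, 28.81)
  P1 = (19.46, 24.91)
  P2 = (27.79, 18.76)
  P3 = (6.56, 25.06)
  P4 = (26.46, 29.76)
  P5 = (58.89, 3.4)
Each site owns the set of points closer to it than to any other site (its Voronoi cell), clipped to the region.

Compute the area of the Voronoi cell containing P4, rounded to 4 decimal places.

1. box [0,80]×[0,34]: [(0, 0) (80, 0) (80, 34) (0, 34)]
2. ⊥bis P4·P0 via (37.36,29.285): [(0, 0) (36.0838, 0) (37.5655, 34) (0, 34)]  |A|=1252.0379
3. ⊥bis P4·P1 via (22.96,27.335): [(36.4279, 7.8967) (37.5655, 34) (18.3421, 34)]  |A|=250.8963
4. ⊥bis P4·P2 via (27.125,24.26): [(25.2478, 24.033) (37.1941, 25.4774) (37.5655, 34) (18.3421, 34)]  |A|=146.4376
5. ⊥bis P4·P3 via (16.51,27.41): [(25.2478, 24.033) (37.1941, 25.4774) (37.5655, 34) (18.3421, 34)]  |A|=146.4376
6. ⊥bis P4·P5 via (42.675,16.58): [(25.2478, 24.033) (37.1941, 25.4774) (37.5655, 34) (18.3421, 34)]  |A|=146.4376
7. canonical 4-gon: [(25.2478, 24.033) (37.1941, 25.4774) (37.5655, 34) (18.3421, 34)]
8. shoelace: 146.4376

Area of P4's cell: 146.4376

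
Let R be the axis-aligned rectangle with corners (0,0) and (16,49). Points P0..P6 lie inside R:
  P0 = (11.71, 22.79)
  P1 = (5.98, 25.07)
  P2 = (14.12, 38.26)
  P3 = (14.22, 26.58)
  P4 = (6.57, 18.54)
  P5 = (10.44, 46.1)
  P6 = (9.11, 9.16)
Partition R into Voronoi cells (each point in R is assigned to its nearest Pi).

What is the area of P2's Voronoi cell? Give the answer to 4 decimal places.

Area of P2's cell: 101.0517

1. box [0,16]×[0,49]: [(0, 0) (16, 0) (16, 49) (0, 49)]
2. ⊥bis P2·P0 via (12.915,30.525): [(0, 32.537) (16, 30.0444) (16, 49) (0, 49)]  |A|=283.349
3. ⊥bis P2·P1 via (10.05,31.665): [(0, 37.8672) (11.5536, 30.7371) (16, 30.0444) (16, 49) (0, 49)]  |A|=252.5574
4. ⊥bis P2·P3 via (14.17,32.42): [(0, 37.8672) (8.8997, 32.3749) (16, 32.4357) (16, 49) (0, 49)]  |A|=241.3461
5. ⊥bis P2·P4 via (10.345,28.4): [(0, 37.8672) (8.8997, 32.3749) (16, 32.4357) (16, 49) (0, 49)]  |A|=241.3461
6. ⊥bis P2·P5 via (12.28,42.18): [(1.3357, 37.0429) (8.8997, 32.3749) (16, 32.4357) (16, 43.9261)]  |A|=101.0517
7. ⊥bis P2·P6 via (11.615,23.71): [(1.3357, 37.0429) (8.8997, 32.3749) (16, 32.4357) (16, 43.9261)]  |A|=101.0517
8. canonical 4-gon: [(1.3357, 37.0429) (8.8997, 32.3749) (16, 32.4357) (16, 43.9261)]
9. shoelace: 101.0517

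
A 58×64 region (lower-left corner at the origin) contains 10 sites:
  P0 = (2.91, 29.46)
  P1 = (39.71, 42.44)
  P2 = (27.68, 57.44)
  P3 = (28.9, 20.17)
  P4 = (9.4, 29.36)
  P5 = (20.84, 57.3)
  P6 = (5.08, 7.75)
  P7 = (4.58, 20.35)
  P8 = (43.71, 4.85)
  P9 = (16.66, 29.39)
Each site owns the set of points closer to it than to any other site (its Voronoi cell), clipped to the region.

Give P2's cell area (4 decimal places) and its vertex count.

1. box [0,58]×[0,64]: [(0, 0) (58, 0) (58, 64) (0, 64)]
2. ⊥bis P2·P0 via (15.295,43.45): [(0, 56.9903) (58, 5.6443) (58, 64) (0, 64)]  |A|=1895.5964
3. ⊥bis P2·P1 via (33.695,49.94): [(0, 56.9903) (20.1945, 39.1126) (51.2262, 64) (0, 64)]  |A|=708.222
4. ⊥bis P2·P3 via (28.29,38.805): [(0, 56.9903) (20.1945, 39.1126) (51.2262, 64) (0, 64)]  |A|=708.222
5. ⊥bis P2·P4 via (18.54,43.4): [(0, 56.9903) (6.4914, 51.2436) (22.404, 40.8846) (51.2262, 64) (0, 64)]  |A|=682.6798
6. ⊥bis P2·P5 via (24.26,57.37): [(24.562, 42.6153) (51.2262, 64) (24.1243, 64)]  |A|=289.7823
7. ⊥bis P2·P6 via (16.38,32.595): [(24.562, 42.6153) (51.2262, 64) (24.1243, 64)]  |A|=289.7823
8. ⊥bis P2·P7 via (16.13,38.895): [(24.562, 42.6153) (51.2262, 64) (24.1243, 64)]  |A|=289.7823
9. ⊥bis P2·P8 via (35.695,31.145): [(24.562, 42.6153) (51.2262, 64) (24.1243, 64)]  |A|=289.7823
10. ⊥bis P2·P9 via (22.17,43.415): [(24.562, 42.6153) (51.2262, 64) (24.1243, 64)]  |A|=289.7823
11. canonical 3-gon: [(24.562, 42.6153) (51.2262, 64) (24.1243, 64)]
12. shoelace: 289.7823

Area of P2's cell: 289.7823 (3 vertices)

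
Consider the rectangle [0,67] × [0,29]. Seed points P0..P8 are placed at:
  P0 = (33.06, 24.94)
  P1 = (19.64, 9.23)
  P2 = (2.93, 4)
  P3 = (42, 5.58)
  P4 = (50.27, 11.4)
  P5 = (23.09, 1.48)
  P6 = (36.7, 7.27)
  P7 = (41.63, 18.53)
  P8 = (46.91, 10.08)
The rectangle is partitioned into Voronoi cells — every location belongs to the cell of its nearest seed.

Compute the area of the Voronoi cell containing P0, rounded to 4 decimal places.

Area of P0's cell: 236.3515

1. box [0,67]×[0,29]: [(0, 0) (67, 0) (67, 29) (0, 29)]
2. ⊥bis P0·P1 via (26.35,17.085): [(46.3504, 0) (67, 0) (67, 29) (12.4018, 29)]  |A|=1091.0929
3. ⊥bis P0·P2 via (17.995,14.47): [(46.3504, 0) (67, 0) (67, 29) (12.4018, 29)]  |A|=1091.0929
4. ⊥bis P0·P3 via (37.53,15.26): [(31.6597, 12.5492) (67, 28.8686) (67, 29) (12.4018, 29)]  |A|=451.4131
5. ⊥bis P0·P4 via (41.665,18.17): [(31.6597, 12.5492) (40.4286, 16.5985) (50.1855, 29) (12.4018, 29)]  |A|=345.4047
6. ⊥bis P0·P5 via (28.075,13.21): [(31.6597, 12.5492) (40.4286, 16.5985) (50.1855, 29) (12.4018, 29)]  |A|=345.4047
7. ⊥bis P0·P6 via (34.88,16.105): [(28.9317, 14.8797) (41.0385, 17.3736) (50.1855, 29) (12.4018, 29)]  |A|=325.7322
8. ⊥bis P0·P7 via (37.345,21.735): [(28.9317, 14.8797) (32.816, 15.6798) (42.7789, 29) (12.4018, 29)]  |A|=236.3515
9. ⊥bis P0·P8 via (39.985,17.51): [(28.9317, 14.8797) (32.816, 15.6798) (42.7789, 29) (12.4018, 29)]  |A|=236.3515
10. canonical 4-gon: [(28.9317, 14.8797) (32.816, 15.6798) (42.7789, 29) (12.4018, 29)]
11. shoelace: 236.3515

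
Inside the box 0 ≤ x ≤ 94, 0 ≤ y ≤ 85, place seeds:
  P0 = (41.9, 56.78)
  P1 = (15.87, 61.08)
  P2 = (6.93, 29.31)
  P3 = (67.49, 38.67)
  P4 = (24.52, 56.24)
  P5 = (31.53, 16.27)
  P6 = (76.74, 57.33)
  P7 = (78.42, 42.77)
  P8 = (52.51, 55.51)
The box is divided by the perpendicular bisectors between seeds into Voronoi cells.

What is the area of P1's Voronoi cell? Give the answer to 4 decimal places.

1. box [0,94]×[0,85]: [(0, 0) (94, 0) (94, 85) (0, 85)]
2. ⊥bis P1·P0 via (28.885,58.93): [(0, 0) (19.1501, 0) (33.1916, 85) (0, 85)]  |A|=2224.5233
3. ⊥bis P1·P2 via (11.4,45.195): [(0, 48.4029) (25.9402, 41.1034) (33.1916, 85) (0, 85)]  |A|=1203.1657
4. ⊥bis P1·P3 via (41.68,49.875): [(0, 48.4029) (25.9402, 41.1034) (33.1916, 85) (0, 85)]  |A|=1203.1657
5. ⊥bis P1·P4 via (20.195,58.66): [(0, 48.4029) (12.4893, 44.8885) (32.462, 80.5835) (33.1916, 85) (0, 85)]  |A|=925.3026
6. ⊥bis P1·P5 via (23.7,38.675): [(0, 48.4029) (12.4893, 44.8885) (32.462, 80.5835) (33.1916, 85) (0, 85)]  |A|=925.3026
7. ⊥bis P1·P6 via (46.305,59.205): [(0, 48.4029) (12.4893, 44.8885) (32.462, 80.5835) (33.1916, 85) (0, 85)]  |A|=925.3026
8. ⊥bis P1·P7 via (47.145,51.925): [(0, 48.4029) (12.4893, 44.8885) (32.462, 80.5835) (33.1916, 85) (0, 85)]  |A|=925.3026
9. ⊥bis P1·P8 via (34.19,58.295): [(0, 48.4029) (12.4893, 44.8885) (32.462, 80.5835) (33.1916, 85) (0, 85)]  |A|=925.3026
10. canonical 5-gon: [(0, 48.4029) (12.4893, 44.8885) (32.462, 80.5835) (33.1916, 85) (0, 85)]
11. shoelace: 925.3026

Area of P1's cell: 925.3026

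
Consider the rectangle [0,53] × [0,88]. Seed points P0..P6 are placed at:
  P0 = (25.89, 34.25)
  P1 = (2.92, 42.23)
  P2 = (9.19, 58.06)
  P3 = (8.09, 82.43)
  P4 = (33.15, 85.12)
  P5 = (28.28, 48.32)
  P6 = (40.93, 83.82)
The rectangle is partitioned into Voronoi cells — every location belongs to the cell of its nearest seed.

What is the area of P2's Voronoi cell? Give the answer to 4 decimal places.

1. box [0,53]×[0,88]: [(0, 0) (53, 0) (53, 88) (0, 88)]
2. ⊥bis P2·P0 via (17.54,46.155): [(0, 33.8527) (53, 71.0261) (53, 88) (0, 88)]  |A|=1884.7108
3. ⊥bis P2·P1 via (6.055,50.145): [(0, 52.5433) (17.0306, 45.7977) (53, 71.0261) (53, 88) (0, 88)]  |A|=1725.5545
4. ⊥bis P2·P3 via (8.64,70.245): [(0, 69.855) (0, 52.5433) (17.0306, 45.7977) (53, 71.0261) (53, 72.2473)]  |A|=827.2657
5. ⊥bis P2·P4 via (21.17,71.59): [(22.0076, 70.8484) (0, 69.855) (0, 52.5433) (17.0306, 45.7977) (35.5944, 58.8181)]  |A|=620.7109
6. ⊥bis P2·P5 via (18.735,53.19): [(25.9593, 67.3494) (22.0076, 70.8484) (0, 69.855) (0, 52.5433) (15.3109, 46.4789)]  |A|=457.2263
7. ⊥bis P2·P6 via (25.06,70.94): [(25.9593, 67.3494) (22.0076, 70.8484) (0, 69.855) (0, 52.5433) (15.3109, 46.4789)]  |A|=457.2263
8. canonical 5-gon: [(25.9593, 67.3494) (22.0076, 70.8484) (0, 69.855) (0, 52.5433) (15.3109, 46.4789)]
9. shoelace: 457.2263

Area of P2's cell: 457.2263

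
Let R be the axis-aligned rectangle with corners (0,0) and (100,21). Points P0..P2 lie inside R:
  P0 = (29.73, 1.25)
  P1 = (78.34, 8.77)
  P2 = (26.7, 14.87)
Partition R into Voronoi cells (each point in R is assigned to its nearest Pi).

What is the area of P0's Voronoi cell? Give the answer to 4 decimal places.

Area of P0's cell: 417.2855

1. box [0,100]×[0,21]: [(0, 0) (100, 0) (100, 21) (0, 21)]
2. ⊥bis P0·P1 via (54.035,5.01): [(0, 0) (54.8101, 0) (51.5613, 21) (0, 21)]  |A|=1116.8996
3. ⊥bis P0·P2 via (28.215,8.06): [(0, 1.7831) (0, 0) (54.8101, 0) (52.7198, 13.5115)]  |A|=417.2855
4. canonical 4-gon: [(0, 1.7831) (0, 0) (54.8101, 0) (52.7198, 13.5115)]
5. shoelace: 417.2855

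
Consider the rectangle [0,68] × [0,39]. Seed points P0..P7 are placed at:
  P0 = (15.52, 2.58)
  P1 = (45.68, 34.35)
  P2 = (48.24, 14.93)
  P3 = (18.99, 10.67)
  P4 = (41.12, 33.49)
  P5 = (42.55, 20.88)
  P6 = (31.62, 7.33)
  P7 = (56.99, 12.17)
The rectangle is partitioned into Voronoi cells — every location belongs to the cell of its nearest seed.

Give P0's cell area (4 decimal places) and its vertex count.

1. box [0,68]×[0,39]: [(0, 0) (68, 0) (68, 39) (0, 39)]
2. ⊥bis P0·P1 via (30.6,18.465): [(0, 0) (50.0507, 0) (8.9688, 39) (0, 39)]  |A|=1150.8802
3. ⊥bis P0·P2 via (31.88,8.755): [(0, 0) (35.1845, 0) (26.8832, 21.9934) (8.9688, 39) (0, 39)]  |A|=987.4013
4. ⊥bis P0·P3 via (17.255,6.625): [(0, 14.0261) (0, 0) (32.7006, 0)]  |A|=229.3309
5. ⊥bis P0·P4 via (28.32,18.035): [(0, 14.0261) (0, 0) (32.7006, 0)]  |A|=229.3309
6. ⊥bis P0·P5 via (29.035,11.73): [(0, 14.0261) (0, 0) (32.7006, 0)]  |A|=229.3309
7. ⊥bis P0·P6 via (23.57,4.955): [(23.9208, 3.7659) (0, 14.0261) (0, 0) (25.0319, 0)]  |A|=214.8912
8. ⊥bis P0·P7 via (36.255,7.375): [(23.9208, 3.7659) (0, 14.0261) (0, 0) (25.0319, 0)]  |A|=214.8912
9. canonical 4-gon: [(23.9208, 3.7659) (0, 14.0261) (0, 0) (25.0319, 0)]
10. shoelace: 214.8912

Area of P0's cell: 214.8912 (4 vertices)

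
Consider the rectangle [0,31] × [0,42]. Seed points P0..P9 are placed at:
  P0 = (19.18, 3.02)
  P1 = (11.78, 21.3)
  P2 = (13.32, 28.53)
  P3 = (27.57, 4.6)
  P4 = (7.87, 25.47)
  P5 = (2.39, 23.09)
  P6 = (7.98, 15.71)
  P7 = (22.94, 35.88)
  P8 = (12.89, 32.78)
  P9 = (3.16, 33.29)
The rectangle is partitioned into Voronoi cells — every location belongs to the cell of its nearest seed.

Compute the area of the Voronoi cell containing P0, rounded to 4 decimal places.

Area of P0's cell: 166.0867

1. box [0,31]×[0,42]: [(0, 0) (31, 0) (31, 42) (0, 42)]
2. ⊥bis P0·P1 via (15.48,12.16): [(0, 5.8935) (0, 0) (31, 0) (31, 18.4427)]  |A|=377.211
3. ⊥bis P0·P2 via (16.25,15.775): [(0, 5.8935) (0, 0) (31, 0) (31, 18.4427)]  |A|=377.211
4. ⊥bis P0·P3 via (23.375,3.81): [(21.3547, 14.5382) (0, 5.8935) (0, 0) (24.0925, 0)]  |A|=238.0569
5. ⊥bis P0·P4 via (13.525,14.245): [(21.3547, 14.5382) (0, 5.8935) (0, 0) (24.0925, 0)]  |A|=238.0569
6. ⊥bis P0·P5 via (10.785,13.055): [(21.3547, 14.5382) (4.3101, 7.6383) (0, 4.0326) (0, 0) (24.0925, 0)]  |A|=234.0466
7. ⊥bis P0·P6 via (13.58,9.365): [(21.3547, 14.5382) (17.8202, 13.1074) (2.9691, 0) (24.0925, 0)]  |A|=166.0867
8. ⊥bis P0·P7 via (21.06,19.45): [(21.3547, 14.5382) (17.8202, 13.1074) (2.9691, 0) (24.0925, 0)]  |A|=166.0867
9. ⊥bis P0·P8 via (16.035,17.9): [(21.3547, 14.5382) (17.8202, 13.1074) (2.9691, 0) (24.0925, 0)]  |A|=166.0867
10. ⊥bis P0·P9 via (11.17,18.155): [(21.3547, 14.5382) (17.8202, 13.1074) (2.9691, 0) (24.0925, 0)]  |A|=166.0867
11. canonical 4-gon: [(21.3547, 14.5382) (17.8202, 13.1074) (2.9691, 0) (24.0925, 0)]
12. shoelace: 166.0867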